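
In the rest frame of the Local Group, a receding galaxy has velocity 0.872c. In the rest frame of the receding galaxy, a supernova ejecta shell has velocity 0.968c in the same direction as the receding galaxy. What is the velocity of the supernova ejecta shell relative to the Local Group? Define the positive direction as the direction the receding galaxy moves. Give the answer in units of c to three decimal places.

With v = 0.872 and u' = 0.968 (in units of c),
u = (u' + v)/(1 + u'v/c²):
u = (0.968 + 0.872) / (1 + 0.968·0.872) = 1.8400/1.8441 = 0.9978

0.998c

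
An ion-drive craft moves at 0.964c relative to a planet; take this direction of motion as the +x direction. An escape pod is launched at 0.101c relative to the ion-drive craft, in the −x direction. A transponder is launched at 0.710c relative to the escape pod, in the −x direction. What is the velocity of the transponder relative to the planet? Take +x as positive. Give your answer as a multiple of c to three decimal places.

Apply u = (u' + v)/(1 + u'v/c²) successively, working outward toward the planet.
Start: velocity of the ion-drive craft relative to the planet = 0.9640c.
Compose with the escape pod (u' = -0.101 in the ion-drive craft frame): u_1 = (-0.101 + 0.964) / (1 + (-0.101)·0.964) = 0.8630/0.9026 = 0.9561.
Compose with the transponder (u' = -0.710 in the escape pod frame): u_2 = (-0.710 + 0.956) / (1 + (-0.710)·0.956) = 0.2461/0.3212 = 0.7662.

+0.766c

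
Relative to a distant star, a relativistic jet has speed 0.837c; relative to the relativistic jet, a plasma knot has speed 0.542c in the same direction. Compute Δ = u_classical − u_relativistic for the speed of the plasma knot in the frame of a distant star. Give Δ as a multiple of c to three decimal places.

Δ = 0.430c

Galilean: u_cl = 0.542 + 0.837 = 1.3790.
Relativistic: u_rel = (0.542 + 0.837) / (1 + 0.542·0.837) = 1.3790/1.4537 = 0.9486.
Δ = 1.3790 − 0.9486 = 0.4304.
(The classical prediction exceeds c; the relativistic result does not.)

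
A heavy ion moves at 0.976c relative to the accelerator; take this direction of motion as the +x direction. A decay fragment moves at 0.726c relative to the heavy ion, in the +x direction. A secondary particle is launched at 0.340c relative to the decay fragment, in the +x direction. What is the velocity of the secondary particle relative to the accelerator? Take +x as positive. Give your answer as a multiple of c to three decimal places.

Apply u = (u' + v)/(1 + u'v/c²) successively, working outward toward the accelerator.
Start: velocity of the heavy ion relative to the accelerator = 0.9760c.
Compose with the decay fragment (u' = 0.726 in the heavy ion frame): u_1 = (0.726 + 0.976) / (1 + 0.726·0.976) = 1.7020/1.7086 = 0.9962.
Compose with the secondary particle (u' = 0.340 in the decay fragment frame): u_2 = (0.340 + 0.996) / (1 + 0.340·0.996) = 1.3362/1.3387 = 0.9981.

0.998c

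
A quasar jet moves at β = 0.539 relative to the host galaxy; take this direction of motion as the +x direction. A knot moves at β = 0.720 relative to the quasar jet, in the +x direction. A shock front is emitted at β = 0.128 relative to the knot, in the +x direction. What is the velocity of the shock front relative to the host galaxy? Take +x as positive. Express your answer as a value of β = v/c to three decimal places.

Apply u = (u' + v)/(1 + u'v/c²) successively, working outward toward the host galaxy.
Start: velocity of the quasar jet relative to the host galaxy = 0.5390c.
Compose with the knot (u' = 0.720 in the quasar jet frame): u_1 = (0.720 + 0.539) / (1 + 0.720·0.539) = 1.2590/1.3881 = 0.9070.
Compose with the shock front (u' = 0.128 in the knot frame): u_2 = (0.128 + 0.907) / (1 + 0.128·0.907) = 1.0350/1.1161 = 0.9273.

β = 0.927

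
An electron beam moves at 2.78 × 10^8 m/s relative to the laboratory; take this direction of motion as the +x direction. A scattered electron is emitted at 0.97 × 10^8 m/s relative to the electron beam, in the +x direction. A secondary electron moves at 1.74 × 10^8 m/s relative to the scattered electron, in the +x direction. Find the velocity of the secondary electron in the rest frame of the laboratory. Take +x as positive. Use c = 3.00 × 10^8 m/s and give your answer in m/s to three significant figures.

Apply u = (u' + v)/(1 + u'v/c²) successively, working outward toward the laboratory.
(Dividing each given speed by c = 3.00 × 10^8 m/s to work in units of c.)
Start: velocity of the electron beam relative to the laboratory = 0.9267c.
Compose with the scattered electron (u' = 0.323 in the electron beam frame): u_1 = (0.323 + 0.927) / (1 + 0.323·0.927) = 1.2500/1.2996 = 0.9618.
Compose with the secondary electron (u' = 0.580 in the scattered electron frame): u_2 = (0.580 + 0.962) / (1 + 0.580·0.962) = 1.5418/1.5579 = 0.9897.
So u = 0.9897 × 3.00 × 10^8 m/s.

2.97 × 10^8 m/s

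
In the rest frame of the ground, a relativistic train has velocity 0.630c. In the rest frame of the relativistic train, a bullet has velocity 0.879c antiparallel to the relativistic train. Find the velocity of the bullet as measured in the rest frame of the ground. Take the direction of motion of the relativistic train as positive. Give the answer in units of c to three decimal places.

With v = 0.630 and u' = -0.879 (in units of c),
u = (u' + v)/(1 + u'v/c²):
u = (-0.879 + 0.630) / (1 + (-0.879)·0.630) = -0.2490/0.4462 = -0.5580

-0.558c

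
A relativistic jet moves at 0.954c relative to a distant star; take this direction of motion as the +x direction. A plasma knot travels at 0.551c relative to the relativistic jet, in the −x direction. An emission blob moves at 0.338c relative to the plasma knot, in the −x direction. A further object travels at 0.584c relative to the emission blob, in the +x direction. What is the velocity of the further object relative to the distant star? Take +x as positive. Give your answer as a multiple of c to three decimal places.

+0.917c

Apply u = (u' + v)/(1 + u'v/c²) successively, working outward toward the distant star.
Start: velocity of the relativistic jet relative to the distant star = 0.9540c.
Compose with the plasma knot (u' = -0.551 in the relativistic jet frame): u_1 = (-0.551 + 0.954) / (1 + (-0.551)·0.954) = 0.4030/0.4743 = 0.8496.
Compose with the emission blob (u' = -0.338 in the plasma knot frame): u_2 = (-0.338 + 0.850) / (1 + (-0.338)·0.850) = 0.5116/0.7128 = 0.7177.
Compose with the further object (u' = 0.584 in the emission blob frame): u_3 = (0.584 + 0.718) / (1 + 0.584·0.718) = 1.3017/1.4191 = 0.9172.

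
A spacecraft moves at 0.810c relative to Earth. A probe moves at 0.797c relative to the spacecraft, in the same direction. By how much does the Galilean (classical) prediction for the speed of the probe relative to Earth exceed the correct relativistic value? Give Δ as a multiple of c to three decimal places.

Δ = 0.630c

Galilean: u_cl = 0.797 + 0.810 = 1.6070.
Relativistic: u_rel = (0.797 + 0.810) / (1 + 0.797·0.810) = 1.6070/1.6456 = 0.9766.
Δ = 1.6070 − 0.9766 = 0.6304.
(The classical prediction exceeds c; the relativistic result does not.)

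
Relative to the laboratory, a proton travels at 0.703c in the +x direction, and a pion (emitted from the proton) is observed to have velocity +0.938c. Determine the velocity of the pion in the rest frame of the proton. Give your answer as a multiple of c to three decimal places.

Invert the composition law: u' = (u − v)/(1 − uv/c²).
u' = (0.938 − 0.703) / (1 − (0.938)(0.703)) = 0.2350/0.3406 = 0.6900.

+0.690c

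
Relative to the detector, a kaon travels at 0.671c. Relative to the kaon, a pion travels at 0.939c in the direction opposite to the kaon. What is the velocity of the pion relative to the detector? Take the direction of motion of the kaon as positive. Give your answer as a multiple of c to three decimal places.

With v = 0.671 and u' = -0.939 (in units of c),
u = (u' + v)/(1 + u'v/c²):
u = (-0.939 + 0.671) / (1 + (-0.939)·0.671) = -0.2680/0.3699 = -0.7245

-0.724c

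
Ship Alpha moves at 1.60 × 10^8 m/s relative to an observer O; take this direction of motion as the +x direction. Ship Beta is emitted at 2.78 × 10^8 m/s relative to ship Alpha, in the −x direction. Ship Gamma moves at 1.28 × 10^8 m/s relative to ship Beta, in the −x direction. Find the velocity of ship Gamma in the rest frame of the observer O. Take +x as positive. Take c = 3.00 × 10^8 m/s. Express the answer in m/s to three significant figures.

Apply u = (u' + v)/(1 + u'v/c²) successively, working outward toward the observer O.
(Dividing each given speed by c = 3.00 × 10^8 m/s to work in units of c.)
Start: velocity of ship Alpha relative to the observer O = 0.5333c.
Compose with ship Beta (u' = -0.927 in ship Alpha frame): u_1 = (-0.927 + 0.533) / (1 + (-0.927)·0.533) = -0.3933/0.5058 = -0.7777.
Compose with ship Gamma (u' = -0.427 in ship Beta frame): u_2 = (-0.427 + (-0.778)) / (1 + (-0.427)·(-0.778)) = -1.2043/1.3318 = -0.9043.
So u = -0.9043 × 3.00 × 10^8 m/s.

-2.71 × 10^8 m/s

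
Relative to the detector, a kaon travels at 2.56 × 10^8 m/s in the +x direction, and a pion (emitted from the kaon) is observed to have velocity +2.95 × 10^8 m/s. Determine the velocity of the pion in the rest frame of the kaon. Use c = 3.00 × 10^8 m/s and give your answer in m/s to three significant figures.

+2.42 × 10^8 m/s

v = 0.853c, u = 0.983c.
Invert the composition law: u' = (u − v)/(1 − uv/c²).
u' = (0.983 − 0.853) / (1 − (0.983)(0.853)) = 0.1300/0.1609 = 0.8080.
u' = 0.8080 × 3.00 × 10^8 m/s.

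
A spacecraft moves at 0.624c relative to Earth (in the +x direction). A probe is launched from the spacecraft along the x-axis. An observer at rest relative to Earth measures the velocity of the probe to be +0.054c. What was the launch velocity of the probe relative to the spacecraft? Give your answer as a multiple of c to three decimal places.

-0.590c

Invert the composition law: u' = (u − v)/(1 − uv/c²).
u' = (0.054 − 0.624) / (1 − (0.054)(0.624)) = -0.5700/0.9663 = -0.5899.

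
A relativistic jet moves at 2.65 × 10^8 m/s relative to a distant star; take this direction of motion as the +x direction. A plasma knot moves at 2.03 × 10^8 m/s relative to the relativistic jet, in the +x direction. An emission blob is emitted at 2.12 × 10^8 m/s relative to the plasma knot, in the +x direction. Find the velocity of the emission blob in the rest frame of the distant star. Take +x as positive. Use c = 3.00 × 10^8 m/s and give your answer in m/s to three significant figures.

2.99 × 10^8 m/s

Apply u = (u' + v)/(1 + u'v/c²) successively, working outward toward the distant star.
(Dividing each given speed by c = 3.00 × 10^8 m/s to work in units of c.)
Start: velocity of the relativistic jet relative to the distant star = 0.8833c.
Compose with the plasma knot (u' = 0.677 in the relativistic jet frame): u_1 = (0.677 + 0.883) / (1 + 0.677·0.883) = 1.5600/1.5977 = 0.9764.
Compose with the emission blob (u' = 0.707 in the plasma knot frame): u_2 = (0.707 + 0.976) / (1 + 0.707·0.976) = 1.6831/1.6900 = 0.9959.
So u = 0.9959 × 3.00 × 10^8 m/s.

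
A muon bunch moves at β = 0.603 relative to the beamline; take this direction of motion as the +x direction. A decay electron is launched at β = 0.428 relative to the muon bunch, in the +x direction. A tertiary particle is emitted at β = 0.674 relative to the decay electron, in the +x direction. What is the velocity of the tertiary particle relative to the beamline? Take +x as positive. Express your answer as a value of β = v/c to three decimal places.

β = 0.962

Apply u = (u' + v)/(1 + u'v/c²) successively, working outward toward the beamline.
Start: velocity of the muon bunch relative to the beamline = 0.6030c.
Compose with the decay electron (u' = 0.428 in the muon bunch frame): u_1 = (0.428 + 0.603) / (1 + 0.428·0.603) = 1.0310/1.2581 = 0.8195.
Compose with the tertiary particle (u' = 0.674 in the decay electron frame): u_2 = (0.674 + 0.820) / (1 + 0.674·0.820) = 1.4935/1.5523 = 0.9621.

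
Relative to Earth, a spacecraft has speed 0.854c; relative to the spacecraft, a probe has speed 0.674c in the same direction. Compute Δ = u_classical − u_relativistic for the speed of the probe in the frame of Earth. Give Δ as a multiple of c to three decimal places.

Δ = 0.558c

Galilean: u_cl = 0.674 + 0.854 = 1.5280.
Relativistic: u_rel = (0.674 + 0.854) / (1 + 0.674·0.854) = 1.5280/1.5756 = 0.9698.
Δ = 1.5280 − 0.9698 = 0.5582.
(The classical prediction exceeds c; the relativistic result does not.)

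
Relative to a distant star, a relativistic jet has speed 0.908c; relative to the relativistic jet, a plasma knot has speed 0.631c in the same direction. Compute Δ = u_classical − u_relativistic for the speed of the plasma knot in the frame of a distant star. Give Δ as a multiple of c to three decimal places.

Δ = 0.561c

Galilean: u_cl = 0.631 + 0.908 = 1.5390.
Relativistic: u_rel = (0.631 + 0.908) / (1 + 0.631·0.908) = 1.5390/1.5729 = 0.9784.
Δ = 1.5390 − 0.9784 = 0.5606.
(The classical prediction exceeds c; the relativistic result does not.)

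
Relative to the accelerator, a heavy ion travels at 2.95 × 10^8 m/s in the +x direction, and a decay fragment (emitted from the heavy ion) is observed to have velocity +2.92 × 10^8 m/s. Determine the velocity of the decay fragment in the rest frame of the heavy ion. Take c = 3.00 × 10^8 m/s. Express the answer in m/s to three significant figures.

-6.99 × 10^7 m/s

v = 0.983c, u = 0.973c.
Invert the composition law: u' = (u − v)/(1 − uv/c²).
u' = (0.973 − 0.983) / (1 − (0.973)(0.983)) = -0.0100/0.0429 = -0.2332.
u' = -0.2332 × 3.00 × 10^8 m/s.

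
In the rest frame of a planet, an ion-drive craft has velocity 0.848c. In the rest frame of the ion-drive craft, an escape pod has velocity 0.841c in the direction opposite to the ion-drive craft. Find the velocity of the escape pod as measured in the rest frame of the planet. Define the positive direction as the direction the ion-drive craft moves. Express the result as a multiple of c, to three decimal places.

+0.024c

With v = 0.848 and u' = -0.841 (in units of c),
u = (u' + v)/(1 + u'v/c²):
u = (-0.841 + 0.848) / (1 + (-0.841)·0.848) = 0.0070/0.2868 = 0.0244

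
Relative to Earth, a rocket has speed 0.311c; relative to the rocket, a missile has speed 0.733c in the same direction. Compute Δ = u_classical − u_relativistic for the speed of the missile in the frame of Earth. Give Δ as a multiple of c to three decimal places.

Galilean: u_cl = 0.733 + 0.311 = 1.0440.
Relativistic: u_rel = (0.733 + 0.311) / (1 + 0.733·0.311) = 1.0440/1.2280 = 0.8502.
Δ = 1.0440 − 0.8502 = 0.1938.
(The classical prediction exceeds c; the relativistic result does not.)

Δ = 0.194c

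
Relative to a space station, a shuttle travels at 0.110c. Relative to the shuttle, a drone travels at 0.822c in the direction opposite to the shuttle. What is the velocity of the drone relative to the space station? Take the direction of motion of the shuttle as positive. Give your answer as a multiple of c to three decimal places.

With v = 0.110 and u' = -0.822 (in units of c),
u = (u' + v)/(1 + u'v/c²):
u = (-0.822 + 0.110) / (1 + (-0.822)·0.110) = -0.7120/0.9096 = -0.7828
(Galilean addition would give -0.712c.)

-0.783c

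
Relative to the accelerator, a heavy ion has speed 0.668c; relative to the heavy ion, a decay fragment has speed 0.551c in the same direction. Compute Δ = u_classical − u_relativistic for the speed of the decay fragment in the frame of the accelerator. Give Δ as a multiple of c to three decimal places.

Δ = 0.328c

Galilean: u_cl = 0.551 + 0.668 = 1.2190.
Relativistic: u_rel = (0.551 + 0.668) / (1 + 0.551·0.668) = 1.2190/1.3681 = 0.8910.
Δ = 1.2190 − 0.8910 = 0.3280.
(The classical prediction exceeds c; the relativistic result does not.)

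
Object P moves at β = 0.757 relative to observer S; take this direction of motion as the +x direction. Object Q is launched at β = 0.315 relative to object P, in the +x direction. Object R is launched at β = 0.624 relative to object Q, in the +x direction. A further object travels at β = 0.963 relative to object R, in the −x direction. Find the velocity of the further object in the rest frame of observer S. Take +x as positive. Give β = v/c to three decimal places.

Apply u = (u' + v)/(1 + u'v/c²) successively, working outward toward observer S.
Start: velocity of object P relative to observer S = 0.7570c.
Compose with object Q (u' = 0.315 in object P frame): u_1 = (0.315 + 0.757) / (1 + 0.315·0.757) = 1.0720/1.2385 = 0.8656.
Compose with object R (u' = 0.624 in object Q frame): u_2 = (0.624 + 0.866) / (1 + 0.624·0.866) = 1.4896/1.5401 = 0.9672.
Compose with the further object (u' = -0.963 in object R frame): u_3 = (-0.963 + 0.967) / (1 + (-0.963)·0.967) = 0.0042/0.0686 = 0.0610.

β = +0.061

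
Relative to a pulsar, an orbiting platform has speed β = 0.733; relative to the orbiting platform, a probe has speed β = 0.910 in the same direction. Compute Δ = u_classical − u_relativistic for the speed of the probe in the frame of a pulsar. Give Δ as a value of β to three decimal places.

Δ = 0.657

Galilean: u_cl = 0.910 + 0.733 = 1.6430.
Relativistic: u_rel = (0.910 + 0.733) / (1 + 0.910·0.733) = 1.6430/1.6670 = 0.9856.
Δ = 1.6430 − 0.9856 = 0.6574.
(The classical prediction exceeds c; the relativistic result does not.)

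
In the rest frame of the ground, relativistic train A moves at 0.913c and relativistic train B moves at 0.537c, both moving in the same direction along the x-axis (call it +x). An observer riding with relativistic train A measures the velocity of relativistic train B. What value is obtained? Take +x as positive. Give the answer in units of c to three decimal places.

-0.738c

β_A = 0.913, β_B = 0.537.
Transform to A's frame with the inverse velocity-addition law: u' = (u − v)/(1 − uv/c²), taking u = β_B and v = β_A.
u' = (0.537 − 0.913) / (1 − (0.913)(0.537)) = -0.3760/0.5097 = -0.7377.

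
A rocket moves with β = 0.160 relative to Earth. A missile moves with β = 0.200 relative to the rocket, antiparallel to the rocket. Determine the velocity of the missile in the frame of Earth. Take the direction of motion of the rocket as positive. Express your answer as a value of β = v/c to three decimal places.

β = -0.041

With v = 0.160 and u' = -0.200 (in units of c),
u = (u' + v)/(1 + u'v/c²):
u = (-0.200 + 0.160) / (1 + (-0.200)·0.160) = -0.0400/0.9680 = -0.0413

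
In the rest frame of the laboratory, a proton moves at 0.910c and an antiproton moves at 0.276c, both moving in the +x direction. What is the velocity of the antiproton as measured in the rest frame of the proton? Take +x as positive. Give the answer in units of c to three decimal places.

-0.847c

β_A = 0.910, β_B = 0.276.
Transform to A's frame with the inverse velocity-addition law: u' = (u − v)/(1 − uv/c²), taking u = β_B and v = β_A.
u' = (0.276 − 0.910) / (1 − (0.910)(0.276)) = -0.6340/0.7488 = -0.8466.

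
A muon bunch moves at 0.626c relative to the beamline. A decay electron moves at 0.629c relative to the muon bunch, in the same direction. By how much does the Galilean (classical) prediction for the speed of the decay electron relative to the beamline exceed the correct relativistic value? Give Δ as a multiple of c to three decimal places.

Δ = 0.355c

Galilean: u_cl = 0.629 + 0.626 = 1.2550.
Relativistic: u_rel = (0.629 + 0.626) / (1 + 0.629·0.626) = 1.2550/1.3938 = 0.9004.
Δ = 1.2550 − 0.9004 = 0.3546.
(The classical prediction exceeds c; the relativistic result does not.)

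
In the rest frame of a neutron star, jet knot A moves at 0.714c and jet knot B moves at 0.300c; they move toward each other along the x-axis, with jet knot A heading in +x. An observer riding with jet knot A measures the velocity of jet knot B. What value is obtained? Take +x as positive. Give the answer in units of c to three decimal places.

β_A = 0.714, β_B = -0.300.
Transform to A's frame with the inverse velocity-addition law: u' = (u − v)/(1 − uv/c²), taking u = β_B and v = β_A.
u' = (-0.300 − 0.714) / (1 − (0.714)(-0.300)) = -1.0140/1.2142 = -0.8351.

-0.835c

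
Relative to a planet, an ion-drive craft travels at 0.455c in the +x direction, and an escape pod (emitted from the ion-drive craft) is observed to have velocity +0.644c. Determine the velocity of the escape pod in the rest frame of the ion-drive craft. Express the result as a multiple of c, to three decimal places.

+0.267c

Invert the composition law: u' = (u − v)/(1 − uv/c²).
u' = (0.644 − 0.455) / (1 − (0.644)(0.455)) = 0.1890/0.7070 = 0.2673.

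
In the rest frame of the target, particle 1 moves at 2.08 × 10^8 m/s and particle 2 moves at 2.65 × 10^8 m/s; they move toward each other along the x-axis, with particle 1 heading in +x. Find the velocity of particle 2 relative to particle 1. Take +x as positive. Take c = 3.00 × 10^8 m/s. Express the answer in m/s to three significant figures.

-2.93 × 10^8 m/s

β_A = 0.693, β_B = -0.883 (dividing each by c = 3.00 × 10^8 m/s).
Transform to A's frame with the inverse velocity-addition law: u' = (u − v)/(1 − uv/c²), taking u = β_B and v = β_A.
u' = (-0.883 − 0.693) / (1 − (0.693)(-0.883)) = -1.5767/1.6124 = -0.9778.
u' = -0.9778 × 3.00 × 10^8 m/s.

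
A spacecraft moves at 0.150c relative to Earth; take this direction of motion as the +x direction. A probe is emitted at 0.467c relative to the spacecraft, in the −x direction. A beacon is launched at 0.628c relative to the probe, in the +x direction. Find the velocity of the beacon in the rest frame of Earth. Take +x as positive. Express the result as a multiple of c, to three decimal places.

Apply u = (u' + v)/(1 + u'v/c²) successively, working outward toward Earth.
Start: velocity of the spacecraft relative to Earth = 0.1500c.
Compose with the probe (u' = -0.467 in the spacecraft frame): u_1 = (-0.467 + 0.150) / (1 + (-0.467)·0.150) = -0.3170/0.9300 = -0.3409.
Compose with the beacon (u' = 0.628 in the probe frame): u_2 = (0.628 + (-0.341)) / (1 + 0.628·(-0.341)) = 0.2871/0.7859 = 0.3653.

+0.365c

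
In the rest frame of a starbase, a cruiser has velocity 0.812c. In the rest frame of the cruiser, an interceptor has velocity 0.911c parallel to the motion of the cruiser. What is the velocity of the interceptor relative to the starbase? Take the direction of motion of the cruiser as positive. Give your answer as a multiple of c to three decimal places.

0.990c

With v = 0.812 and u' = 0.911 (in units of c),
u = (u' + v)/(1 + u'v/c²):
u = (0.911 + 0.812) / (1 + 0.911·0.812) = 1.7230/1.7397 = 0.9904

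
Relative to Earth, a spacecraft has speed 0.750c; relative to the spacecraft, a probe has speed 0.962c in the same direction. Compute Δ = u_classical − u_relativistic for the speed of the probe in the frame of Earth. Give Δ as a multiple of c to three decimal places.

Δ = 0.718c

Galilean: u_cl = 0.962 + 0.750 = 1.7120.
Relativistic: u_rel = (0.962 + 0.750) / (1 + 0.962·0.750) = 1.7120/1.7215 = 0.9945.
Δ = 1.7120 − 0.9945 = 0.7175.
(The classical prediction exceeds c; the relativistic result does not.)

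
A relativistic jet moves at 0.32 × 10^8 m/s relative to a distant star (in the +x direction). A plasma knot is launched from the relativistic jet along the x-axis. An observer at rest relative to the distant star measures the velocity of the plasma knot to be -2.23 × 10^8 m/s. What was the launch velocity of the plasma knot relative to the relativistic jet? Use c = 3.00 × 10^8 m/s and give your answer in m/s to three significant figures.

v = 0.107c, u = -0.743c.
Invert the composition law: u' = (u − v)/(1 − uv/c²).
u' = (-0.743 − 0.107) / (1 − (-0.743)(0.107)) = -0.8500/1.0793 = -0.7876.
u' = -0.7876 × 3.00 × 10^8 m/s.

-2.36 × 10^8 m/s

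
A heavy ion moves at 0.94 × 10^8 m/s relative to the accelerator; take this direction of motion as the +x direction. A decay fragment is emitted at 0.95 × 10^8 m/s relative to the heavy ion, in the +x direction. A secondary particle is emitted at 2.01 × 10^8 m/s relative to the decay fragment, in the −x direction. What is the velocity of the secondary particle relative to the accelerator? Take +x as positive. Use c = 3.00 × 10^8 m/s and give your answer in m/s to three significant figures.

-4.72 × 10^7 m/s

Apply u = (u' + v)/(1 + u'v/c²) successively, working outward toward the accelerator.
(Dividing each given speed by c = 3.00 × 10^8 m/s to work in units of c.)
Start: velocity of the heavy ion relative to the accelerator = 0.3133c.
Compose with the decay fragment (u' = 0.317 in the heavy ion frame): u_1 = (0.317 + 0.313) / (1 + 0.317·0.313) = 0.6300/1.0992 = 0.5731.
Compose with the secondary particle (u' = -0.670 in the decay fragment frame): u_2 = (-0.670 + 0.573) / (1 + (-0.670)·0.573) = -0.0969/0.6160 = -0.1573.
So u = -0.1573 × 3.00 × 10^8 m/s.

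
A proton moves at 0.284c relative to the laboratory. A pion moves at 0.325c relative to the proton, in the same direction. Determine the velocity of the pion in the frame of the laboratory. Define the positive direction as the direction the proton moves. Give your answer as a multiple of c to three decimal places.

With v = 0.284 and u' = 0.325 (in units of c),
u = (u' + v)/(1 + u'v/c²):
u = (0.325 + 0.284) / (1 + 0.325·0.284) = 0.6090/1.0923 = 0.5575

0.558c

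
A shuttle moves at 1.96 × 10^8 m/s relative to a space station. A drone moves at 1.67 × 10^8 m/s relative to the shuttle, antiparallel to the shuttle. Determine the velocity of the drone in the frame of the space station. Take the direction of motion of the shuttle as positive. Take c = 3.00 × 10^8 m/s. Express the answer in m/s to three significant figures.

+4.56 × 10^7 m/s

In units of c (dividing by 3.00 × 10^8 m/s): v = 0.653, u' = -0.557.
u = (u' + v)/(1 + u'v/c²):
u = (-0.557 + 0.653) / (1 + (-0.557)·0.653) = 0.0967/0.6363 = 0.1519
(Galilean addition would give +0.097c.)
Converting back: u = 0.1519 × 3.00 × 10^8 m/s.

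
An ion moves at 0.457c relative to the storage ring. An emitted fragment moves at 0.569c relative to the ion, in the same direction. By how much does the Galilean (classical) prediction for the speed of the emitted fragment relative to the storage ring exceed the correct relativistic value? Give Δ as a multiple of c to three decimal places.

Δ = 0.212c

Galilean: u_cl = 0.569 + 0.457 = 1.0260.
Relativistic: u_rel = (0.569 + 0.457) / (1 + 0.569·0.457) = 1.0260/1.2600 = 0.8143.
Δ = 1.0260 − 0.8143 = 0.2117.
(The classical prediction exceeds c; the relativistic result does not.)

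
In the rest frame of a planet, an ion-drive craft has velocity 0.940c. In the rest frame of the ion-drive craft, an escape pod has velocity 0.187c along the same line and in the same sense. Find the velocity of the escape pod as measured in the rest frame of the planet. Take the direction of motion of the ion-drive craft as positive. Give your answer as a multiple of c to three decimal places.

With v = 0.940 and u' = 0.187 (in units of c),
u = (u' + v)/(1 + u'v/c²):
u = (0.187 + 0.940) / (1 + 0.187·0.940) = 1.1270/1.1758 = 0.9585

0.959c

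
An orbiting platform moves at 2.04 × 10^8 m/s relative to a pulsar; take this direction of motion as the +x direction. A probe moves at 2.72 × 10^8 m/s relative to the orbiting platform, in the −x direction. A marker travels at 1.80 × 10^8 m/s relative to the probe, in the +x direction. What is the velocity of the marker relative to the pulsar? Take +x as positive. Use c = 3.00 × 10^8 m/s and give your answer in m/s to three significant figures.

Apply u = (u' + v)/(1 + u'v/c²) successively, working outward toward the pulsar.
(Dividing each given speed by c = 3.00 × 10^8 m/s to work in units of c.)
Start: velocity of the orbiting platform relative to the pulsar = 0.6800c.
Compose with the probe (u' = -0.907 in the orbiting platform frame): u_1 = (-0.907 + 0.680) / (1 + (-0.907)·0.680) = -0.2267/0.3835 = -0.5911.
Compose with the marker (u' = 0.600 in the probe frame): u_2 = (0.600 + (-0.591)) / (1 + 0.600·(-0.591)) = 0.0089/0.6453 = 0.0138.
So u = 0.0138 × 3.00 × 10^8 m/s.

+4.14 × 10^6 m/s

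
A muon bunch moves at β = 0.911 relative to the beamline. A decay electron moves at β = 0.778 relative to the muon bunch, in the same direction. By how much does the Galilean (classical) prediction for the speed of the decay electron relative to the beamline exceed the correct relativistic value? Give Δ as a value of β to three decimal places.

Galilean: u_cl = 0.778 + 0.911 = 1.6890.
Relativistic: u_rel = (0.778 + 0.911) / (1 + 0.778·0.911) = 1.6890/1.7088 = 0.9884.
Δ = 1.6890 − 0.9884 = 0.7006.
(The classical prediction exceeds c; the relativistic result does not.)

Δ = 0.701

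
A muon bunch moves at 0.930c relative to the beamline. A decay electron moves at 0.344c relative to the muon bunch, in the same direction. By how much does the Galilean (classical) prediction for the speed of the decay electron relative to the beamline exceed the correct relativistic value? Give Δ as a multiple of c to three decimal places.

Galilean: u_cl = 0.344 + 0.930 = 1.2740.
Relativistic: u_rel = (0.344 + 0.930) / (1 + 0.344·0.930) = 1.2740/1.3199 = 0.9652.
Δ = 1.2740 − 0.9652 = 0.3088.
(The classical prediction exceeds c; the relativistic result does not.)

Δ = 0.309c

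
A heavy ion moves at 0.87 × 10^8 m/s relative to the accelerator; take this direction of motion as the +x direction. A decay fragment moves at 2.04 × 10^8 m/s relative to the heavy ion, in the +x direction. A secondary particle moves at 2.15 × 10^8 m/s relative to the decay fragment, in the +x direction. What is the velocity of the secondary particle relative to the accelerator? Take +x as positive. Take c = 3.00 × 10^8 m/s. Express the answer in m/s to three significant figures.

Apply u = (u' + v)/(1 + u'v/c²) successively, working outward toward the accelerator.
(Dividing each given speed by c = 3.00 × 10^8 m/s to work in units of c.)
Start: velocity of the heavy ion relative to the accelerator = 0.2900c.
Compose with the decay fragment (u' = 0.680 in the heavy ion frame): u_1 = (0.680 + 0.290) / (1 + 0.680·0.290) = 0.9700/1.1972 = 0.8102.
Compose with the secondary particle (u' = 0.717 in the decay fragment frame): u_2 = (0.717 + 0.810) / (1 + 0.717·0.810) = 1.5269/1.5807 = 0.9660.
So u = 0.9660 × 3.00 × 10^8 m/s.

2.90 × 10^8 m/s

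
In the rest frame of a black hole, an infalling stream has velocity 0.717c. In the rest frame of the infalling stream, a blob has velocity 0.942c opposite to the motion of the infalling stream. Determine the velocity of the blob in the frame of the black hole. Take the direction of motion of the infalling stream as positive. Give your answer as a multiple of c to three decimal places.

-0.693c

With v = 0.717 and u' = -0.942 (in units of c),
u = (u' + v)/(1 + u'v/c²):
u = (-0.942 + 0.717) / (1 + (-0.942)·0.717) = -0.2250/0.3246 = -0.6932
(Galilean addition would give -0.225c.)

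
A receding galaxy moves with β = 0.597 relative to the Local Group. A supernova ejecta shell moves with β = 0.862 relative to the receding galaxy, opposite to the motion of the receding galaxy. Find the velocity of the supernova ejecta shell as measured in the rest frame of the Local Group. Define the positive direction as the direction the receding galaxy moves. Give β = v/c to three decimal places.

With v = 0.597 and u' = -0.862 (in units of c),
u = (u' + v)/(1 + u'v/c²):
u = (-0.862 + 0.597) / (1 + (-0.862)·0.597) = -0.2650/0.4854 = -0.5460
(Galilean addition would give -0.265c.)

β = -0.546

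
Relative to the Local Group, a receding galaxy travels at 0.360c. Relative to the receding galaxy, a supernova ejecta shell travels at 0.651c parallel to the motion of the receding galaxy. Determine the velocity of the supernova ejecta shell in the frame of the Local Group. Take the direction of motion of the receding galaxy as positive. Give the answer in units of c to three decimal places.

With v = 0.360 and u' = 0.651 (in units of c),
u = (u' + v)/(1 + u'v/c²):
u = (0.651 + 0.360) / (1 + 0.651·0.360) = 1.0110/1.2344 = 0.8190

0.819c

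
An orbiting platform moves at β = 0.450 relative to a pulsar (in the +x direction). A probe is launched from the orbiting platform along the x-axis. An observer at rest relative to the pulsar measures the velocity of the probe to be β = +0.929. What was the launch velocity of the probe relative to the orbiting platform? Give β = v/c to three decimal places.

β = +0.823

Invert the composition law: u' = (u − v)/(1 − uv/c²).
u' = (0.929 − 0.450) / (1 − (0.929)(0.450)) = 0.4790/0.5819 = 0.8231.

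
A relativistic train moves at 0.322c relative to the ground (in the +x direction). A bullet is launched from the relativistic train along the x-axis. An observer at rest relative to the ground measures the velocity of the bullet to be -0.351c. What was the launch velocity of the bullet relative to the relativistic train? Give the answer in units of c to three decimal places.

Invert the composition law: u' = (u − v)/(1 − uv/c²).
u' = (-0.351 − 0.322) / (1 − (-0.351)(0.322)) = -0.6730/1.1130 = -0.6047.

-0.605c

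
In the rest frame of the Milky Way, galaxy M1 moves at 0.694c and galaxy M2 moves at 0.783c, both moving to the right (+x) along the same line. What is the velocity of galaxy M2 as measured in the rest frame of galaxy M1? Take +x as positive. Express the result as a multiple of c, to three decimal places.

β_A = 0.694, β_B = 0.783.
Transform to A's frame with the inverse velocity-addition law: u' = (u − v)/(1 − uv/c²), taking u = β_B and v = β_A.
u' = (0.783 − 0.694) / (1 − (0.694)(0.783)) = 0.0890/0.4566 = 0.1949.

+0.195c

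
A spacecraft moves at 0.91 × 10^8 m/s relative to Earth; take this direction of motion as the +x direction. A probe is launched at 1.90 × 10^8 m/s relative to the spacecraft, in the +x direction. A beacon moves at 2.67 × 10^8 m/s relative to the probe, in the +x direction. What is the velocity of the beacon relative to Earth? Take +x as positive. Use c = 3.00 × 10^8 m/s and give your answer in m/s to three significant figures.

2.96 × 10^8 m/s

Apply u = (u' + v)/(1 + u'v/c²) successively, working outward toward Earth.
(Dividing each given speed by c = 3.00 × 10^8 m/s to work in units of c.)
Start: velocity of the spacecraft relative to Earth = 0.3033c.
Compose with the probe (u' = 0.633 in the spacecraft frame): u_1 = (0.633 + 0.303) / (1 + 0.633·0.303) = 0.9367/1.1921 = 0.7857.
Compose with the beacon (u' = 0.890 in the probe frame): u_2 = (0.890 + 0.786) / (1 + 0.890·0.786) = 1.6757/1.6993 = 0.9861.
So u = 0.9861 × 3.00 × 10^8 m/s.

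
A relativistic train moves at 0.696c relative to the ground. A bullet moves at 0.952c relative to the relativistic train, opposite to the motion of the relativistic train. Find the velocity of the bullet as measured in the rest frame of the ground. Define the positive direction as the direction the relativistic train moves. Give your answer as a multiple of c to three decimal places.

-0.759c

With v = 0.696 and u' = -0.952 (in units of c),
u = (u' + v)/(1 + u'v/c²):
u = (-0.952 + 0.696) / (1 + (-0.952)·0.696) = -0.2560/0.3374 = -0.7587
(Galilean addition would give -0.256c.)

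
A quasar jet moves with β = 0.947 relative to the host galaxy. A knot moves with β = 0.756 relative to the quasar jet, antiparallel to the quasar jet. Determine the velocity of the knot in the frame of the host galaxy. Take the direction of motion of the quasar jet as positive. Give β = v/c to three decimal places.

β = +0.672

With v = 0.947 and u' = -0.756 (in units of c),
u = (u' + v)/(1 + u'v/c²):
u = (-0.756 + 0.947) / (1 + (-0.756)·0.947) = 0.1910/0.2841 = 0.6724
(Galilean addition would give +0.191c.)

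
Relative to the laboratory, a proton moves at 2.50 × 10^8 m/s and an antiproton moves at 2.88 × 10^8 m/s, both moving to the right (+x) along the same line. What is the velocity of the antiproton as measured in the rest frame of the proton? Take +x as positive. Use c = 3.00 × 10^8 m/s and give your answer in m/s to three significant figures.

+1.90 × 10^8 m/s

β_A = 0.833, β_B = 0.960 (dividing each by c = 3.00 × 10^8 m/s).
Transform to A's frame with the inverse velocity-addition law: u' = (u − v)/(1 − uv/c²), taking u = β_B and v = β_A.
u' = (0.960 − 0.833) / (1 − (0.833)(0.960)) = 0.1267/0.2000 = 0.6333.
u' = 0.6333 × 3.00 × 10^8 m/s.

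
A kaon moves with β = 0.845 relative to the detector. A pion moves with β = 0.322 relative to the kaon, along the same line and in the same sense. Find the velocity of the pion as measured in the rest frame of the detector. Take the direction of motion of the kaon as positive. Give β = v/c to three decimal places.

β = 0.917

With v = 0.845 and u' = 0.322 (in units of c),
u = (u' + v)/(1 + u'v/c²):
u = (0.322 + 0.845) / (1 + 0.322·0.845) = 1.1670/1.2721 = 0.9174
(Galilean addition would give +1.167c, exceeding c.)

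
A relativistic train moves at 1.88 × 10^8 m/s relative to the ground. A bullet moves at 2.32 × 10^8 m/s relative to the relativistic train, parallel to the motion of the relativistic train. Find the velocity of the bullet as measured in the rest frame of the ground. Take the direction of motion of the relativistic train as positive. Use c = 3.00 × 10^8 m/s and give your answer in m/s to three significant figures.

2.83 × 10^8 m/s

In units of c (dividing by 3.00 × 10^8 m/s): v = 0.627, u' = 0.773.
u = (u' + v)/(1 + u'v/c²):
u = (0.773 + 0.627) / (1 + 0.773·0.627) = 1.4000/1.4846 = 0.9430
(Galilean addition would give +1.400c, exceeding c.)
Converting back: u = 0.9430 × 3.00 × 10^8 m/s.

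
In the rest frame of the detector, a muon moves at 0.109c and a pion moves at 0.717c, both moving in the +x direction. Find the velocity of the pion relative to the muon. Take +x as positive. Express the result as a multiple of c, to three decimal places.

β_A = 0.109, β_B = 0.717.
Transform to A's frame with the inverse velocity-addition law: u' = (u − v)/(1 − uv/c²), taking u = β_B and v = β_A.
u' = (0.717 − 0.109) / (1 − (0.109)(0.717)) = 0.6080/0.9218 = 0.6595.

+0.660c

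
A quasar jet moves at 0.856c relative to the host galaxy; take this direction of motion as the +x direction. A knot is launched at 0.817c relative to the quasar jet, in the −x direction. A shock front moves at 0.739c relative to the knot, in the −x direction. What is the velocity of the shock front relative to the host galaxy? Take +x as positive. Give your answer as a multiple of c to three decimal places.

-0.674c

Apply u = (u' + v)/(1 + u'v/c²) successively, working outward toward the host galaxy.
Start: velocity of the quasar jet relative to the host galaxy = 0.8560c.
Compose with the knot (u' = -0.817 in the quasar jet frame): u_1 = (-0.817 + 0.856) / (1 + (-0.817)·0.856) = 0.0390/0.3006 = 0.1297.
Compose with the shock front (u' = -0.739 in the knot frame): u_2 = (-0.739 + 0.130) / (1 + (-0.739)·0.130) = -0.6093/0.9041 = -0.6739.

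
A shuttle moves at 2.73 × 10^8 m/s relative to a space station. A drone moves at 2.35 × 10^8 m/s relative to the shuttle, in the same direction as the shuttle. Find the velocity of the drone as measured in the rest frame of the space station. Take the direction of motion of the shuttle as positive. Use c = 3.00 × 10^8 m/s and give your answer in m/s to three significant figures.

2.97 × 10^8 m/s

In units of c (dividing by 3.00 × 10^8 m/s): v = 0.910, u' = 0.783.
u = (u' + v)/(1 + u'v/c²):
u = (0.783 + 0.910) / (1 + 0.783·0.910) = 1.6933/1.7128 = 0.9886
Converting back: u = 0.9886 × 3.00 × 10^8 m/s.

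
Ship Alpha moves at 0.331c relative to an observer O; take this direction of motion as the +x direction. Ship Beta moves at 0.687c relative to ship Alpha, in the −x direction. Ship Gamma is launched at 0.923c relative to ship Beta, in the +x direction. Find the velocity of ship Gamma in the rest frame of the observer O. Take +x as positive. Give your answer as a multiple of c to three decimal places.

Apply u = (u' + v)/(1 + u'v/c²) successively, working outward toward the observer O.
Start: velocity of ship Alpha relative to the observer O = 0.3310c.
Compose with ship Beta (u' = -0.687 in ship Alpha frame): u_1 = (-0.687 + 0.331) / (1 + (-0.687)·0.331) = -0.3560/0.7726 = -0.4608.
Compose with ship Gamma (u' = 0.923 in ship Beta frame): u_2 = (0.923 + (-0.461)) / (1 + 0.923·(-0.461)) = 0.4622/0.5747 = 0.8043.

+0.804c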